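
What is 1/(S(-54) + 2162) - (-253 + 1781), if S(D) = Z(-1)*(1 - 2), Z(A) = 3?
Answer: -3298951/2159 ≈ -1528.0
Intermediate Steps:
S(D) = -3 (S(D) = 3*(1 - 2) = 3*(-1) = -3)
1/(S(-54) + 2162) - (-253 + 1781) = 1/(-3 + 2162) - (-253 + 1781) = 1/2159 - 1*1528 = 1/2159 - 1528 = -3298951/2159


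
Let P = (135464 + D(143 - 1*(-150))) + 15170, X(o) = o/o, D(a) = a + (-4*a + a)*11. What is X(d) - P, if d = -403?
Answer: -141257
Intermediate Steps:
D(a) = -32*a (D(a) = a - 3*a*11 = a - 33*a = -32*a)
X(o) = 1
P = 141258 (P = (135464 - 32*(143 - 1*(-150))) + 15170 = (135464 - 32*(143 + 150)) + 15170 = (135464 - 32*293) + 15170 = (135464 - 9376) + 15170 = 126088 + 15170 = 141258)
X(d) - P = 1 - 1*141258 = 1 - 141258 = -141257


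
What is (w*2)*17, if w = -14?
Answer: -476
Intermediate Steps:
(w*2)*17 = -14*2*17 = -28*17 = -476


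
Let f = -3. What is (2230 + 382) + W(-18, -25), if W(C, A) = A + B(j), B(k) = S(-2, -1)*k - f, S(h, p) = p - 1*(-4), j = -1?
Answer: 2587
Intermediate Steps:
S(h, p) = 4 + p (S(h, p) = p + 4 = 4 + p)
B(k) = 3 + 3*k (B(k) = (4 - 1)*k - 1*(-3) = 3*k + 3 = 3 + 3*k)
W(C, A) = A (W(C, A) = A + (3 + 3*(-1)) = A + (3 - 3) = A + 0 = A)
(2230 + 382) + W(-18, -25) = (2230 + 382) - 25 = 2612 - 25 = 2587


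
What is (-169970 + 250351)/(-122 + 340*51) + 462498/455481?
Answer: 14858436275/2614157286 ≈ 5.6838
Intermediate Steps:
(-169970 + 250351)/(-122 + 340*51) + 462498/455481 = 80381/(-122 + 17340) + 462498*(1/455481) = 80381/17218 + 154166/151827 = 14858436275/2614157286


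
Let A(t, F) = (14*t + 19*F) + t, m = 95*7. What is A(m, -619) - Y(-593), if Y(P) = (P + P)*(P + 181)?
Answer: -490418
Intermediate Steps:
m = 665
Y(P) = 2*P*(181 + P) (Y(P) = (2*P)*(181 + P) = 2*P*(181 + P))
A(t, F) = 15*t + 19*F
A(m, -619) - Y(-593) = (15*665 + 19*(-619)) - 2*(-593)*(181 - 593) = (9975 - 11761) - 2*(-593)*(-412) = -1786 - 1*488632 = -1786 - 488632 = -490418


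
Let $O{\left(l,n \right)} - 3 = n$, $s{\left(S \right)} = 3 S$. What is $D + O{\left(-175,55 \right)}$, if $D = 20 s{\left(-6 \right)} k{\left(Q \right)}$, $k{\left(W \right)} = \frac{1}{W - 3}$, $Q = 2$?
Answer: $418$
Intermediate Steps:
$k{\left(W \right)} = \frac{1}{-3 + W}$
$O{\left(l,n \right)} = 3 + n$
$D = 360$ ($D = \frac{20 \cdot 3 \left(-6\right)}{-3 + 2} = \frac{20 \left(-18\right)}{-1} = \left(-360\right) \left(-1\right) = 360$)
$D + O{\left(-175,55 \right)} = 360 + \left(3 + 55\right) = 360 + 58 = 418$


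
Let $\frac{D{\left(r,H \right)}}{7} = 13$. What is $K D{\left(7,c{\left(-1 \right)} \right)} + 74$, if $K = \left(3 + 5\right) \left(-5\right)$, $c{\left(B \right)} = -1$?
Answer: $-3566$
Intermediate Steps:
$D{\left(r,H \right)} = 91$ ($D{\left(r,H \right)} = 7 \cdot 13 = 91$)
$K = -40$ ($K = 8 \left(-5\right) = -40$)
$K D{\left(7,c{\left(-1 \right)} \right)} + 74 = \left(-40\right) 91 + 74 = -3640 + 74 = -3566$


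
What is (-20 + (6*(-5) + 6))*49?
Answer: -2156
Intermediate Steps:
(-20 + (6*(-5) + 6))*49 = (-20 + (-30 + 6))*49 = (-20 - 24)*49 = -44*49 = -2156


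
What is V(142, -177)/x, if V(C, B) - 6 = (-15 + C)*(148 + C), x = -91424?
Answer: -9209/22856 ≈ -0.40291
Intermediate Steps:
V(C, B) = 6 + (-15 + C)*(148 + C)
V(142, -177)/x = (-2214 + 142**2 + 133*142)/(-91424) = (-2214 + 20164 + 18886)*(-1/91424) = 36836*(-1/91424) = -9209/22856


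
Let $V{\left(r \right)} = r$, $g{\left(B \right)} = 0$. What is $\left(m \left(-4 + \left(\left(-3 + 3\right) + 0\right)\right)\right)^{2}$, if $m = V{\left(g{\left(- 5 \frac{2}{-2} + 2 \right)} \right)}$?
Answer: $0$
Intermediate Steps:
$m = 0$
$\left(m \left(-4 + \left(\left(-3 + 3\right) + 0\right)\right)\right)^{2} = \left(0 \left(-4 + \left(\left(-3 + 3\right) + 0\right)\right)\right)^{2} = \left(0 \left(-4 + \left(0 + 0\right)\right)\right)^{2} = \left(0 \left(-4 + 0\right)\right)^{2} = \left(0 \left(-4\right)\right)^{2} = 0^{2} = 0$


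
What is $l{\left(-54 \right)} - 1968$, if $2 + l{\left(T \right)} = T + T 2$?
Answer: $-2132$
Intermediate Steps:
$l{\left(T \right)} = -2 + 3 T$ ($l{\left(T \right)} = -2 + \left(T + T 2\right) = -2 + \left(T + 2 T\right) = -2 + 3 T$)
$l{\left(-54 \right)} - 1968 = \left(-2 + 3 \left(-54\right)\right) - 1968 = \left(-2 - 162\right) - 1968 = -164 - 1968 = -2132$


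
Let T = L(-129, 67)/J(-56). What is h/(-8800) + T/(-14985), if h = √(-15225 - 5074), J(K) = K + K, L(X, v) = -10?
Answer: -1/167832 - I*√20299/8800 ≈ -5.9583e-6 - 0.01619*I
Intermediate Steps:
J(K) = 2*K
h = I*√20299 (h = √(-20299) = I*√20299 ≈ 142.47*I)
T = 5/56 (T = -10/(2*(-56)) = -10/(-112) = -10*(-1/112) = 5/56 ≈ 0.089286)
h/(-8800) + T/(-14985) = (I*√20299)/(-8800) + (5/56)/(-14985) = (I*√20299)*(-1/8800) + (5/56)*(-1/14985) = -I*√20299/8800 - 1/167832 = -1/167832 - I*√20299/8800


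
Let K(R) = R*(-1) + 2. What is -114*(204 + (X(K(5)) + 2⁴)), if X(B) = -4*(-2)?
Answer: -25992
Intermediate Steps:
K(R) = 2 - R (K(R) = -R + 2 = 2 - R)
X(B) = 8
-114*(204 + (X(K(5)) + 2⁴)) = -114*(204 + (8 + 2⁴)) = -114*(204 + (8 + 16)) = -114*(204 + 24) = -114*228 = -25992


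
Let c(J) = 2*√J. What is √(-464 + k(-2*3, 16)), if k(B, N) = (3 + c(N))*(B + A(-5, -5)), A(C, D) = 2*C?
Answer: 8*I*√10 ≈ 25.298*I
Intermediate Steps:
k(B, N) = (-10 + B)*(3 + 2*√N) (k(B, N) = (3 + 2*√N)*(B + 2*(-5)) = (3 + 2*√N)*(B - 10) = (3 + 2*√N)*(-10 + B) = (-10 + B)*(3 + 2*√N))
√(-464 + k(-2*3, 16)) = √(-464 + (-30 - 20*√16 + 3*(-2*3) + 2*(-2*3)*√16)) = √(-464 + (-30 - 20*4 + 3*(-6) + 2*(-6)*4)) = √(-464 + (-30 - 80 - 18 - 48)) = √(-464 - 176) = √(-640) = 8*I*√10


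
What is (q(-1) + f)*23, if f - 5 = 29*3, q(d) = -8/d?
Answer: 2300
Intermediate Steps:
f = 92 (f = 5 + 29*3 = 5 + 87 = 92)
(q(-1) + f)*23 = (-8/(-1) + 92)*23 = (-8*(-1) + 92)*23 = (8 + 92)*23 = 100*23 = 2300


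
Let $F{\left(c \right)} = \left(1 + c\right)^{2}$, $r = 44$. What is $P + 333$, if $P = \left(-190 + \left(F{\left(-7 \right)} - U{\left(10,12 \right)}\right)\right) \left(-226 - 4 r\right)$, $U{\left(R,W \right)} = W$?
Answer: $67065$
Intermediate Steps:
$P = 66732$ ($P = \left(-190 + \left(\left(1 - 7\right)^{2} - 12\right)\right) \left(-226 - 176\right) = \left(-190 - \left(12 - \left(-6\right)^{2}\right)\right) \left(-226 - 176\right) = \left(-190 + \left(36 - 12\right)\right) \left(-402\right) = \left(-190 + 24\right) \left(-402\right) = \left(-166\right) \left(-402\right) = 66732$)
$P + 333 = 66732 + 333 = 67065$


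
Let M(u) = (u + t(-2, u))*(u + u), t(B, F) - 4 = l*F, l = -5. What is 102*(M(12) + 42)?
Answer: -103428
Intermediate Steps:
t(B, F) = 4 - 5*F
M(u) = 2*u*(4 - 4*u) (M(u) = (u + (4 - 5*u))*(u + u) = (4 - 4*u)*(2*u) = 2*u*(4 - 4*u))
102*(M(12) + 42) = 102*(8*12*(1 - 1*12) + 42) = 102*(8*12*(1 - 12) + 42) = 102*(8*12*(-11) + 42) = 102*(-1056 + 42) = 102*(-1014) = -103428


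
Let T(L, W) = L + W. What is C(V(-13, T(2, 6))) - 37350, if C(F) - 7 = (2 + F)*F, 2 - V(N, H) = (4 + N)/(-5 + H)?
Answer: -37308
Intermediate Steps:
V(N, H) = 2 - (4 + N)/(-5 + H)
C(F) = 7 + F*(2 + F) (C(F) = 7 + (2 + F)*F = 7 + F*(2 + F))
C(V(-13, T(2, 6))) - 37350 = (7 + ((-14 - 1*(-13) + 2*(2 + 6))/(-5 + (2 + 6)))² + 2*((-14 - 1*(-13) + 2*(2 + 6))/(-5 + (2 + 6)))) - 37350 = (7 + ((-14 + 13 + 2*8)/(-5 + 8))² + 2*((-14 + 13 + 2*8)/(-5 + 8))) - 37350 = (7 + ((-14 + 13 + 16)/3)² + 2*((-14 + 13 + 16)/3)) - 37350 = (7 + ((⅓)*15)² + 2*((⅓)*15)) - 37350 = (7 + 5² + 2*5) - 37350 = (7 + 25 + 10) - 37350 = 42 - 37350 = -37308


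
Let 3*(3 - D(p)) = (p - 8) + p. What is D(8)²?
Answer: ⅑ ≈ 0.11111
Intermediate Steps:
D(p) = 17/3 - 2*p/3 (D(p) = 3 - ((p - 8) + p)/3 = 3 - ((-8 + p) + p)/3 = 3 - (-8 + 2*p)/3 = 3 + (8/3 - 2*p/3) = 17/3 - 2*p/3)
D(8)² = (17/3 - ⅔*8)² = (17/3 - 16/3)² = (⅓)² = ⅑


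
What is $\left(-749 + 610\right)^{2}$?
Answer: $19321$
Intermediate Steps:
$\left(-749 + 610\right)^{2} = \left(-139\right)^{2} = 19321$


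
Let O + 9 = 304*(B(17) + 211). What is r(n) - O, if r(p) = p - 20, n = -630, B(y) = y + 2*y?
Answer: -80289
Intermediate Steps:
B(y) = 3*y
O = 79639 (O = -9 + 304*(3*17 + 211) = -9 + 304*(51 + 211) = -9 + 304*262 = -9 + 79648 = 79639)
r(p) = -20 + p
r(n) - O = (-20 - 630) - 1*79639 = -650 - 79639 = -80289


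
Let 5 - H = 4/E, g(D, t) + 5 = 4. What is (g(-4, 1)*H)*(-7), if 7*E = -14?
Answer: 49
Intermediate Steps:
E = -2 (E = (⅐)*(-14) = -2)
g(D, t) = -1 (g(D, t) = -5 + 4 = -1)
H = 7 (H = 5 - 4/(-2) = 5 - 4*(-1)/2 = 5 - 1*(-2) = 5 + 2 = 7)
(g(-4, 1)*H)*(-7) = -1*7*(-7) = -7*(-7) = 49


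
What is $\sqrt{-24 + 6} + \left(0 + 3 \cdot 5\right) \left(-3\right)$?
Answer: $-45 + 3 i \sqrt{2} \approx -45.0 + 4.2426 i$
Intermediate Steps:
$\sqrt{-24 + 6} + \left(0 + 3 \cdot 5\right) \left(-3\right) = \sqrt{-18} + \left(0 + 15\right) \left(-3\right) = 3 i \sqrt{2} + 15 \left(-3\right) = 3 i \sqrt{2} - 45 = -45 + 3 i \sqrt{2}$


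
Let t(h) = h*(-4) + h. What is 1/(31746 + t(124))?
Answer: 1/31374 ≈ 3.1874e-5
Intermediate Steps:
t(h) = -3*h (t(h) = -4*h + h = -3*h)
1/(31746 + t(124)) = 1/(31746 - 3*124) = 1/(31746 - 372) = 1/31374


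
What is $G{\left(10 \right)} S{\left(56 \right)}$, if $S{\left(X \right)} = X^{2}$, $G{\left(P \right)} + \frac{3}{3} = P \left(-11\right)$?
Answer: $-348096$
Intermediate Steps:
$G{\left(P \right)} = -1 - 11 P$ ($G{\left(P \right)} = -1 + P \left(-11\right) = -1 - 11 P$)
$G{\left(10 \right)} S{\left(56 \right)} = \left(-1 - 110\right) 56^{2} = \left(-1 - 110\right) 3136 = \left(-111\right) 3136 = -348096$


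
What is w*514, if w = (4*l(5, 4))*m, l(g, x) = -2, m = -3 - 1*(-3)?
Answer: 0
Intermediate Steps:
m = 0 (m = -3 + 3 = 0)
w = 0 (w = (4*(-2))*0 = -8*0 = 0)
w*514 = 0*514 = 0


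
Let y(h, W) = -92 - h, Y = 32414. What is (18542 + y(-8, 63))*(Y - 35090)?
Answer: -49393608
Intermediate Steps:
(18542 + y(-8, 63))*(Y - 35090) = (18542 + (-92 - 1*(-8)))*(32414 - 35090) = (18542 + (-92 + 8))*(-2676) = (18542 - 84)*(-2676) = 18458*(-2676) = -49393608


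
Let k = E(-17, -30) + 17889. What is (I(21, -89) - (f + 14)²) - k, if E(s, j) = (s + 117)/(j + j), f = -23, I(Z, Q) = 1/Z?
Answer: -125778/7 ≈ -17968.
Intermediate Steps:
E(s, j) = (117 + s)/(2*j) (E(s, j) = (117 + s)/((2*j)) = (117 + s)*(1/(2*j)) = (117 + s)/(2*j))
k = 53662/3 (k = (½)*(117 - 17)/(-30) + 17889 = (½)*(-1/30)*100 + 17889 = -5/3 + 17889 = 53662/3 ≈ 17887.)
(I(21, -89) - (f + 14)²) - k = (1/21 - (-23 + 14)²) - 1*53662/3 = (1/21 - 1*(-9)²) - 53662/3 = (1/21 - 1*81) - 53662/3 = (1/21 - 81) - 53662/3 = -1700/21 - 53662/3 = -125778/7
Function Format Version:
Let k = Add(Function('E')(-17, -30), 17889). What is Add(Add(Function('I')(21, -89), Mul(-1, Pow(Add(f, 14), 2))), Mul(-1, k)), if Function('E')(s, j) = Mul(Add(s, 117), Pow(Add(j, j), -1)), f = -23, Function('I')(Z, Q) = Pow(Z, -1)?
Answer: Rational(-125778, 7) ≈ -17968.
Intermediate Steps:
Function('E')(s, j) = Mul(Rational(1, 2), Pow(j, -1), Add(117, s)) (Function('E')(s, j) = Mul(Add(117, s), Pow(Mul(2, j), -1)) = Mul(Add(117, s), Mul(Rational(1, 2), Pow(j, -1))) = Mul(Rational(1, 2), Pow(j, -1), Add(117, s)))
k = Rational(53662, 3) (k = Add(Mul(Rational(1, 2), Pow(-30, -1), Add(117, -17)), 17889) = Add(Mul(Rational(1, 2), Rational(-1, 30), 100), 17889) = Add(Rational(-5, 3), 17889) = Rational(53662, 3) ≈ 17887.)
Add(Add(Function('I')(21, -89), Mul(-1, Pow(Add(f, 14), 2))), Mul(-1, k)) = Add(Add(Pow(21, -1), Mul(-1, Pow(Add(-23, 14), 2))), Mul(-1, Rational(53662, 3))) = Add(Add(Rational(1, 21), Mul(-1, Pow(-9, 2))), Rational(-53662, 3)) = Add(Add(Rational(1, 21), Mul(-1, 81)), Rational(-53662, 3)) = Add(Add(Rational(1, 21), -81), Rational(-53662, 3)) = Add(Rational(-1700, 21), Rational(-53662, 3)) = Rational(-125778, 7)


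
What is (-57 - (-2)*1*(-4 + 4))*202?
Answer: -11514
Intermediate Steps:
(-57 - (-2)*1*(-4 + 4))*202 = (-57 - (-2)*1*0)*202 = (-57 - (-2)*0)*202 = (-57 - 1*0)*202 = (-57 + 0)*202 = -57*202 = -11514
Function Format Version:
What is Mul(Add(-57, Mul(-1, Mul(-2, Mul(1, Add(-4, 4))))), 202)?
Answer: -11514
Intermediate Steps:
Mul(Add(-57, Mul(-1, Mul(-2, Mul(1, Add(-4, 4))))), 202) = Mul(Add(-57, Mul(-1, Mul(-2, Mul(1, 0)))), 202) = Mul(Add(-57, Mul(-1, Mul(-2, 0))), 202) = Mul(Add(-57, Mul(-1, 0)), 202) = Mul(Add(-57, 0), 202) = Mul(-57, 202) = -11514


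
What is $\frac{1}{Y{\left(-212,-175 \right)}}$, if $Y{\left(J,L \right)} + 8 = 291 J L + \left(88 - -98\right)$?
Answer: $\frac{1}{10796278} \approx 9.2625 \cdot 10^{-8}$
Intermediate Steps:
$Y{\left(J,L \right)} = 178 + 291 J L$ ($Y{\left(J,L \right)} = -8 + \left(291 J L + \left(88 - -98\right)\right) = -8 + \left(291 J L + \left(88 + 98\right)\right) = -8 + \left(291 J L + 186\right) = -8 + \left(186 + 291 J L\right) = 178 + 291 J L$)
$\frac{1}{Y{\left(-212,-175 \right)}} = \frac{1}{178 + 291 \left(-212\right) \left(-175\right)} = \frac{1}{178 + 10796100} = \frac{1}{10796278}$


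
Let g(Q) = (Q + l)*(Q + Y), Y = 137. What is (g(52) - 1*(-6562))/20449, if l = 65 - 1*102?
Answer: 9397/20449 ≈ 0.45953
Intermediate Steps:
l = -37 (l = 65 - 102 = -37)
g(Q) = (-37 + Q)*(137 + Q) (g(Q) = (Q - 37)*(Q + 137) = (-37 + Q)*(137 + Q))
(g(52) - 1*(-6562))/20449 = ((-5069 + 52² + 100*52) - 1*(-6562))/20449 = ((-5069 + 2704 + 5200) + 6562)*(1/20449) = (2835 + 6562)*(1/20449) = 9397*(1/20449) = 9397/20449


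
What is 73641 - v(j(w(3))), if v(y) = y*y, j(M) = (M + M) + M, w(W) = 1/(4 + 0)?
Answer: 1178247/16 ≈ 73641.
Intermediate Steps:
w(W) = ¼ (w(W) = 1/4 = ¼)
j(M) = 3*M (j(M) = 2*M + M = 3*M)
v(y) = y²
73641 - v(j(w(3))) = 73641 - (3*(¼))² = 73641 - (¾)² = 73641 - 1*9/16 = 73641 - 9/16 = 1178247/16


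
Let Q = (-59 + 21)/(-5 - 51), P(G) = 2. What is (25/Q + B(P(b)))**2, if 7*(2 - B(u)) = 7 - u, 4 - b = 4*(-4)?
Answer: 25715041/17689 ≈ 1453.7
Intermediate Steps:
b = 20 (b = 4 - 4*(-4) = 4 - 1*(-16) = 4 + 16 = 20)
Q = 19/28 (Q = -38/(-56) = -38*(-1/56) = 19/28 ≈ 0.67857)
B(u) = 1 + u/7 (B(u) = 2 - (7 - u)/7 = 2 + (-1 + u/7) = 1 + u/7)
(25/Q + B(P(b)))**2 = (25/(19/28) + (1 + (1/7)*2))**2 = (25*(28/19) + (1 + 2/7))**2 = (700/19 + 9/7)**2 = (5071/133)**2 = 25715041/17689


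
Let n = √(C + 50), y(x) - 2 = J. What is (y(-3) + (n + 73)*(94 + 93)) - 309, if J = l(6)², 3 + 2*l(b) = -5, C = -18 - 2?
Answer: 13360 + 187*√30 ≈ 14384.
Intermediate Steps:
C = -20
l(b) = -4 (l(b) = -3/2 + (½)*(-5) = -3/2 - 5/2 = -4)
J = 16 (J = (-4)² = 16)
y(x) = 18 (y(x) = 2 + 16 = 18)
n = √30 (n = √(-20 + 50) = √30 ≈ 5.4772)
(y(-3) + (n + 73)*(94 + 93)) - 309 = (18 + (√30 + 73)*(94 + 93)) - 309 = (18 + (73 + √30)*187) - 309 = (18 + (13651 + 187*√30)) - 309 = (13669 + 187*√30) - 309 = 13360 + 187*√30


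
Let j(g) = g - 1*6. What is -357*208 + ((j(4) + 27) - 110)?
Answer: -74341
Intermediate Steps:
j(g) = -6 + g (j(g) = g - 6 = -6 + g)
-357*208 + ((j(4) + 27) - 110) = -357*208 + (((-6 + 4) + 27) - 110) = -74256 + ((-2 + 27) - 110) = -74256 + (25 - 110) = -74256 - 85 = -74341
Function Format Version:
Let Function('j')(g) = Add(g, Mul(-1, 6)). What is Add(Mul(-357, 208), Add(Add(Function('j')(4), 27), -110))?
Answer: -74341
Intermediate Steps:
Function('j')(g) = Add(-6, g) (Function('j')(g) = Add(g, -6) = Add(-6, g))
Add(Mul(-357, 208), Add(Add(Function('j')(4), 27), -110)) = Add(Mul(-357, 208), Add(Add(Add(-6, 4), 27), -110)) = Add(-74256, Add(Add(-2, 27), -110)) = Add(-74256, Add(25, -110)) = Add(-74256, -85) = -74341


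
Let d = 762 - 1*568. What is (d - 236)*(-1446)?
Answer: 60732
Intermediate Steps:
d = 194 (d = 762 - 568 = 194)
(d - 236)*(-1446) = (194 - 236)*(-1446) = -42*(-1446) = 60732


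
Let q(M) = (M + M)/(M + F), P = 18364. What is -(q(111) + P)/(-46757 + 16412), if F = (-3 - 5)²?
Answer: 3213922/5310375 ≈ 0.60522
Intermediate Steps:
F = 64 (F = (-8)² = 64)
q(M) = 2*M/(64 + M) (q(M) = (M + M)/(M + 64) = (2*M)/(64 + M) = 2*M/(64 + M))
-(q(111) + P)/(-46757 + 16412) = -(2*111/(64 + 111) + 18364)/(-46757 + 16412) = -(2*111/175 + 18364)/(-30345) = -(2*111*(1/175) + 18364)*(-1)/30345 = -(222/175 + 18364)*(-1)/30345 = -3213922*(-1)/(175*30345) = -1*(-3213922/5310375) = 3213922/5310375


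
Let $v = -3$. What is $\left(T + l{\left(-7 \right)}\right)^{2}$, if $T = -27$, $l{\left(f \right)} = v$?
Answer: $900$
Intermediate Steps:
$l{\left(f \right)} = -3$
$\left(T + l{\left(-7 \right)}\right)^{2} = \left(-27 - 3\right)^{2} = \left(-30\right)^{2} = 900$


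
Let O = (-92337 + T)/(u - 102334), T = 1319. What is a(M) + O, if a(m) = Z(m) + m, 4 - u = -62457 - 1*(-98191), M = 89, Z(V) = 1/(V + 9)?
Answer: 303313009/3382568 ≈ 89.669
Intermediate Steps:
Z(V) = 1/(9 + V)
u = -35730 (u = 4 - (-62457 - 1*(-98191)) = 4 - (-62457 + 98191) = 4 - 1*35734 = 4 - 35734 = -35730)
a(m) = m + 1/(9 + m) (a(m) = 1/(9 + m) + m = m + 1/(9 + m))
O = 45509/69032 (O = (-92337 + 1319)/(-35730 - 102334) = -91018/(-138064) = -91018*(-1/138064) = 45509/69032 ≈ 0.65924)
a(M) + O = (1 + 89*(9 + 89))/(9 + 89) + 45509/69032 = (1 + 89*98)/98 + 45509/69032 = (1 + 8722)/98 + 45509/69032 = (1/98)*8723 + 45509/69032 = 8723/98 + 45509/69032 = 303313009/3382568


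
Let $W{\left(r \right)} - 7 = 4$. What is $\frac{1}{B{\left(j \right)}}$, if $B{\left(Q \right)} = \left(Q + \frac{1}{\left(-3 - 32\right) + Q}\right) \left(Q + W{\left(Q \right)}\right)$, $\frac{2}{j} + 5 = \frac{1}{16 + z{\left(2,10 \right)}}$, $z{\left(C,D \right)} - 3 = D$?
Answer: $- \frac{13214016}{60357115} \approx -0.21893$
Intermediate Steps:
$z{\left(C,D \right)} = 3 + D$
$W{\left(r \right)} = 11$ ($W{\left(r \right)} = 7 + 4 = 11$)
$j = - \frac{29}{72}$ ($j = \frac{2}{-5 + \frac{1}{16 + \left(3 + 10\right)}} = \frac{2}{-5 + \frac{1}{16 + 13}} = \frac{2}{-5 + \frac{1}{29}} = \frac{2}{- \frac{144}{29}} = 2 \left(- \frac{29}{144}\right) = - \frac{29}{72} \approx -0.40278$)
$B{\left(Q \right)} = \left(11 + Q\right) \left(Q + \frac{1}{-35 + Q}\right)$ ($B{\left(Q \right)} = \left(Q + \frac{1}{\left(-3 - 32\right) + Q}\right) \left(Q + 11\right) = \left(Q + \frac{1}{\left(-3 - 32\right) + Q}\right) \left(11 + Q\right) = \left(Q + \frac{1}{-35 + Q}\right) \left(11 + Q\right) = \left(11 + Q\right) \left(Q + \frac{1}{-35 + Q}\right)$)
$\frac{1}{B{\left(j \right)}} = \frac{1}{\frac{1}{-35 - \frac{29}{72}} \left(11 + \left(- \frac{29}{72}\right)^{3} - - \frac{464}{3} - 24 \left(- \frac{29}{72}\right)^{2}\right)} = \frac{1}{\frac{1}{- \frac{2549}{72}} \left(11 - \frac{24389}{373248} + \frac{464}{3} - \frac{841}{216}\right)} = \frac{1}{\left(- \frac{72}{2549}\right) \left(11 - \frac{24389}{373248} + \frac{464}{3} - \frac{841}{216}\right)} = \frac{1}{\left(- \frac{72}{2549}\right) \frac{60357115}{373248}} = \frac{1}{- \frac{60357115}{13214016}} = - \frac{13214016}{60357115}$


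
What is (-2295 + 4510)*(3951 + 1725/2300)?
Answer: 35012505/4 ≈ 8.7531e+6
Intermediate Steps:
(-2295 + 4510)*(3951 + 1725/2300) = 2215*(3951 + 1725*(1/2300)) = 2215*(3951 + ¾) = 2215*(15807/4) = 35012505/4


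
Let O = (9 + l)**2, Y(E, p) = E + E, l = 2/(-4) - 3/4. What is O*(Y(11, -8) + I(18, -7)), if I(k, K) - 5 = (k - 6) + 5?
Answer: 10571/4 ≈ 2642.8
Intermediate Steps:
l = -5/4 (l = 2*(-1/4) - 3*1/4 = -1/2 - 3/4 = -5/4 ≈ -1.2500)
Y(E, p) = 2*E
I(k, K) = 4 + k (I(k, K) = 5 + ((k - 6) + 5) = 5 + ((-6 + k) + 5) = 5 + (-1 + k) = 4 + k)
O = 961/16 (O = (9 - 5/4)**2 = (31/4)**2 = 961/16 ≈ 60.063)
O*(Y(11, -8) + I(18, -7)) = 961*(2*11 + (4 + 18))/16 = 961*(22 + 22)/16 = (961/16)*44 = 10571/4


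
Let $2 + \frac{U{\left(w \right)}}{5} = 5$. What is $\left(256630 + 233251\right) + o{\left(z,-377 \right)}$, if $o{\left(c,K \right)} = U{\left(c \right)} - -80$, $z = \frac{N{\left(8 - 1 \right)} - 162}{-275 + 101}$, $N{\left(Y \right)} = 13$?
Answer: $489976$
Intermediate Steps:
$U{\left(w \right)} = 15$ ($U{\left(w \right)} = -10 + 5 \cdot 5 = -10 + 25 = 15$)
$z = \frac{149}{174}$ ($z = \frac{13 - 162}{-275 + 101} = - \frac{149}{-174} = \left(-149\right) \left(- \frac{1}{174}\right) = \frac{149}{174} \approx 0.85632$)
$o{\left(c,K \right)} = 95$ ($o{\left(c,K \right)} = 15 - -80 = 15 + 80 = 95$)
$\left(256630 + 233251\right) + o{\left(z,-377 \right)} = \left(256630 + 233251\right) + 95 = 489881 + 95 = 489976$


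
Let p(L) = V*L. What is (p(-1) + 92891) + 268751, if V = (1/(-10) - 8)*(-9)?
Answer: 3615691/10 ≈ 3.6157e+5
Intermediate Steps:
V = 729/10 (V = (-⅒ - 8)*(-9) = -81/10*(-9) = 729/10 ≈ 72.900)
p(L) = 729*L/10
(p(-1) + 92891) + 268751 = ((729/10)*(-1) + 92891) + 268751 = (-729/10 + 92891) + 268751 = 928181/10 + 268751 = 3615691/10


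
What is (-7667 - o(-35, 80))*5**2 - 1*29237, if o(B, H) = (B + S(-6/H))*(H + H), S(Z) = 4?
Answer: -96912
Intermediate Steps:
o(B, H) = 2*H*(4 + B) (o(B, H) = (B + 4)*(H + H) = (4 + B)*(2*H) = 2*H*(4 + B))
(-7667 - o(-35, 80))*5**2 - 1*29237 = (-7667 - 2*80*(4 - 35))*5**2 - 1*29237 = (-7667 - 2*80*(-31))*25 - 29237 = (-7667 - 1*(-4960))*25 - 29237 = (-7667 + 4960)*25 - 29237 = -2707*25 - 29237 = -67675 - 29237 = -96912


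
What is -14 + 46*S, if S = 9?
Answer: 400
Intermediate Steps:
-14 + 46*S = -14 + 46*9 = -14 + 414 = 400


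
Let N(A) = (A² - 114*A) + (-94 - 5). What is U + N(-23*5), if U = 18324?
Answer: 44560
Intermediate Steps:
N(A) = -99 + A² - 114*A (N(A) = (A² - 114*A) - 99 = -99 + A² - 114*A)
U + N(-23*5) = 18324 + (-99 + (-23*5)² - (-2622)*5) = 18324 + (-99 + (-115)² - 114*(-115)) = 18324 + (-99 + 13225 + 13110) = 18324 + 26236 = 44560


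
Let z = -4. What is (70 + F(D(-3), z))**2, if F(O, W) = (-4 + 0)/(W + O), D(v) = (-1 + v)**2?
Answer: 43681/9 ≈ 4853.4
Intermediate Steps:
F(O, W) = -4/(O + W)
(70 + F(D(-3), z))**2 = (70 - 4/((-1 - 3)**2 - 4))**2 = (70 - 4/((-4)**2 - 4))**2 = (70 - 4/(16 - 4))**2 = (70 - 4/12)**2 = (70 - 4*1/12)**2 = (70 - 1/3)**2 = (209/3)**2 = 43681/9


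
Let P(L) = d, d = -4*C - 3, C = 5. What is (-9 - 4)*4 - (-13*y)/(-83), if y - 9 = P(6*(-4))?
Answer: -4134/83 ≈ -49.807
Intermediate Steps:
d = -23 (d = -4*5 - 3 = -20 - 3 = -23)
P(L) = -23
y = -14 (y = 9 - 23 = -14)
(-9 - 4)*4 - (-13*y)/(-83) = (-9 - 4)*4 - (-13*(-14))/(-83) = -13*4 - 182*(-1)/83 = -52 - 1*(-182/83) = -52 + 182/83 = -4134/83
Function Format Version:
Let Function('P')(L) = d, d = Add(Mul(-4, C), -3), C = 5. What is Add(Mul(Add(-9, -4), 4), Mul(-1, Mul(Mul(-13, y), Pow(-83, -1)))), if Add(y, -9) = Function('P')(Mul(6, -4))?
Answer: Rational(-4134, 83) ≈ -49.807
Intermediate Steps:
d = -23 (d = Add(Mul(-4, 5), -3) = Add(-20, -3) = -23)
Function('P')(L) = -23
y = -14 (y = Add(9, -23) = -14)
Add(Mul(Add(-9, -4), 4), Mul(-1, Mul(Mul(-13, y), Pow(-83, -1)))) = Add(Mul(Add(-9, -4), 4), Mul(-1, Mul(Mul(-13, -14), Pow(-83, -1)))) = Add(Mul(-13, 4), Mul(-1, Mul(182, Rational(-1, 83)))) = Add(-52, Mul(-1, Rational(-182, 83))) = Add(-52, Rational(182, 83)) = Rational(-4134, 83)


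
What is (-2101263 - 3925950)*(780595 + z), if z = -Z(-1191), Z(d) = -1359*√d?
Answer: -4704812331735 - 8190982467*I*√1191 ≈ -4.7048e+12 - 2.8268e+11*I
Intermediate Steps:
z = 1359*I*√1191 (z = -(-1359)*√(-1191) = -(-1359)*I*√1191 = 1359*I*√1191 ≈ 46900.0*I)
(-2101263 - 3925950)*(780595 + z) = (-2101263 - 3925950)*(780595 + 1359*I*√1191) = -6027213*(780595 + 1359*I*√1191) = -4704812331735 - 8190982467*I*√1191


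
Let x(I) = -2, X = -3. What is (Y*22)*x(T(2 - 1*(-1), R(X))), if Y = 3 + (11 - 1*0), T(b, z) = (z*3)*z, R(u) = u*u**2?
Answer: -616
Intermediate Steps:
R(u) = u**3
T(b, z) = 3*z**2 (T(b, z) = (3*z)*z = 3*z**2)
Y = 14 (Y = 3 + (11 + 0) = 3 + 11 = 14)
(Y*22)*x(T(2 - 1*(-1), R(X))) = (14*22)*(-2) = 308*(-2) = -616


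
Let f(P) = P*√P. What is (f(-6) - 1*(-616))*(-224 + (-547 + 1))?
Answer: -474320 + 4620*I*√6 ≈ -4.7432e+5 + 11317.0*I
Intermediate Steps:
f(P) = P^(3/2)
(f(-6) - 1*(-616))*(-224 + (-547 + 1)) = ((-6)^(3/2) - 1*(-616))*(-224 + (-547 + 1)) = (-6*I*√6 + 616)*(-224 - 546) = (616 - 6*I*√6)*(-770) = -474320 + 4620*I*√6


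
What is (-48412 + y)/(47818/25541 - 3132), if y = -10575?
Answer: 1506586967/79946594 ≈ 18.845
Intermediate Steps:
(-48412 + y)/(47818/25541 - 3132) = (-48412 - 10575)/(47818/25541 - 3132) = -58987/(47818*(1/25541) - 3132) = -58987/(47818/25541 - 3132) = -58987/(-79946594/25541) = -58987*(-25541/79946594) = 1506586967/79946594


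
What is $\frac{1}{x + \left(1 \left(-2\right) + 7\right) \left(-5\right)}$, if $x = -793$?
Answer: $- \frac{1}{818} \approx -0.0012225$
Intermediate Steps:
$\frac{1}{x + \left(1 \left(-2\right) + 7\right) \left(-5\right)} = \frac{1}{-793 + \left(1 \left(-2\right) + 7\right) \left(-5\right)} = \frac{1}{-793 + \left(-2 + 7\right) \left(-5\right)} = \frac{1}{-793 + 5 \left(-5\right)} = \frac{1}{-793 - 25} = \frac{1}{-818} = - \frac{1}{818}$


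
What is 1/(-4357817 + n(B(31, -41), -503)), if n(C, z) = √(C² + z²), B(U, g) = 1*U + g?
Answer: -4357817/18990568752380 - √253109/18990568752380 ≈ -2.2950e-7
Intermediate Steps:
B(U, g) = U + g
1/(-4357817 + n(B(31, -41), -503)) = 1/(-4357817 + √((31 - 41)² + (-503)²)) = 1/(-4357817 + √((-10)² + 253009)) = 1/(-4357817 + √(100 + 253009)) = 1/(-4357817 + √253109)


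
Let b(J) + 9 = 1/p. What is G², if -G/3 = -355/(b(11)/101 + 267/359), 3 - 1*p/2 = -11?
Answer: 1169087246793824400/442181111089 ≈ 2.6439e+6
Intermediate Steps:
p = 28 (p = 6 - 2*(-11) = 6 + 22 = 28)
b(J) = -251/28 (b(J) = -9 + 1/28 = -251/28)
G = 1081243380/664967 (G = -(-1065)/(-251/28/101 + 267/359) = -(-1065)/(-251/28*1/101 + 267*(1/359)) = -(-1065)/(-251/2828 + 267/359) = -(-1065)/664967/1015252 = -(-1065)*1015252/664967 = -3*(-360414460/664967) = 1081243380/664967 ≈ 1626.0)
G² = (1081243380/664967)² = 1169087246793824400/442181111089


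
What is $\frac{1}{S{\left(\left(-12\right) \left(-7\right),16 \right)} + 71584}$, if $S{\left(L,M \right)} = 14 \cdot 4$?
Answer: $\frac{1}{71640} \approx 1.3959 \cdot 10^{-5}$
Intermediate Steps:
$S{\left(L,M \right)} = 56$
$\frac{1}{S{\left(\left(-12\right) \left(-7\right),16 \right)} + 71584} = \frac{1}{56 + 71584} = \frac{1}{71640}$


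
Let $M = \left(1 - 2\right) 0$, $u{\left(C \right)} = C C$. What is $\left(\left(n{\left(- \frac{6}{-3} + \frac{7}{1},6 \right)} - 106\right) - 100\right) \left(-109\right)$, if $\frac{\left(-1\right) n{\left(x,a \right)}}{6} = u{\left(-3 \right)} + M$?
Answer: $28340$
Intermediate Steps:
$u{\left(C \right)} = C^{2}$
$M = 0$ ($M = \left(-1\right) 0 = 0$)
$n{\left(x,a \right)} = -54$ ($n{\left(x,a \right)} = - 6 \left(\left(-3\right)^{2} + 0\right) = - 6 \left(9 + 0\right) = \left(-6\right) 9 = -54$)
$\left(\left(n{\left(- \frac{6}{-3} + \frac{7}{1},6 \right)} - 106\right) - 100\right) \left(-109\right) = \left(\left(-54 - 106\right) - 100\right) \left(-109\right) = \left(-160 - 100\right) \left(-109\right) = \left(-260\right) \left(-109\right) = 28340$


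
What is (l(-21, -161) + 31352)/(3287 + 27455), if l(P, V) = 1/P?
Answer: 658391/645582 ≈ 1.0198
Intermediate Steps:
(l(-21, -161) + 31352)/(3287 + 27455) = (1/(-21) + 31352)/(3287 + 27455) = (-1/21 + 31352)/30742 = (658391/21)*(1/30742) = 658391/645582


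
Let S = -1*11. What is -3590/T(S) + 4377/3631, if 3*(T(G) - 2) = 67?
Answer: -38786349/265063 ≈ -146.33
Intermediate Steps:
S = -11
T(G) = 73/3 (T(G) = 2 + (⅓)*67 = 2 + 67/3 = 73/3)
-3590/T(S) + 4377/3631 = -3590/73/3 + 4377/3631 = -3590*3/73 + 4377*(1/3631) = -10770/73 + 4377/3631 = -38786349/265063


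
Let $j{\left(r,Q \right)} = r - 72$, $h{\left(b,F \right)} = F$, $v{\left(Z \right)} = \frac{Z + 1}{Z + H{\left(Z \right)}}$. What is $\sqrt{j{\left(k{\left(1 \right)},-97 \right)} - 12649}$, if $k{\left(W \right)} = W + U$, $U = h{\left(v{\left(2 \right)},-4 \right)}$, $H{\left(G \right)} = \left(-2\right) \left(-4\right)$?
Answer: $2 i \sqrt{3181} \approx 112.8 i$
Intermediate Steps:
$H{\left(G \right)} = 8$
$v{\left(Z \right)} = \frac{1 + Z}{8 + Z}$ ($v{\left(Z \right)} = \frac{Z + 1}{Z + 8} = \frac{1 + Z}{8 + Z}$)
$U = -4$
$k{\left(W \right)} = -4 + W$ ($k{\left(W \right)} = W - 4 = -4 + W$)
$j{\left(r,Q \right)} = -72 + r$
$\sqrt{j{\left(k{\left(1 \right)},-97 \right)} - 12649} = \sqrt{\left(-72 + \left(-4 + 1\right)\right) - 12649} = \sqrt{\left(-72 - 3\right) - 12649} = \sqrt{-75 - 12649} = \sqrt{-12724} = 2 i \sqrt{3181}$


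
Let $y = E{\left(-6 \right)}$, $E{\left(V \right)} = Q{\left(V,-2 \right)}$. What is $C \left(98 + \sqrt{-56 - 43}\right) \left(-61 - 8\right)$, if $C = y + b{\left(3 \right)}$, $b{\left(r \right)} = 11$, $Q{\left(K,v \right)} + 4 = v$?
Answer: $-33810 - 1035 i \sqrt{11} \approx -33810.0 - 3432.7 i$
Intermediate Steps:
$Q{\left(K,v \right)} = -4 + v$
$E{\left(V \right)} = -6$ ($E{\left(V \right)} = -4 - 2 = -6$)
$y = -6$
$C = 5$ ($C = -6 + 11 = 5$)
$C \left(98 + \sqrt{-56 - 43}\right) \left(-61 - 8\right) = 5 \left(98 + \sqrt{-56 - 43}\right) \left(-61 - 8\right) = 5 \left(98 + \sqrt{-99}\right) \left(-69\right) = 5 \left(98 + 3 i \sqrt{11}\right) \left(-69\right) = 5 \left(-6762 - 207 i \sqrt{11}\right) = -33810 - 1035 i \sqrt{11}$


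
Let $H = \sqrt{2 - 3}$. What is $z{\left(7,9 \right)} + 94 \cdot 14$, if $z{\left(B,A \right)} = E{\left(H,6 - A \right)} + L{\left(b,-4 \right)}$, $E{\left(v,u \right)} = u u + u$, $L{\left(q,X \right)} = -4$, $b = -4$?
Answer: $1318$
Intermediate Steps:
$H = i$ ($H = \sqrt{-1} = i \approx 1.0 i$)
$E{\left(v,u \right)} = u + u^{2}$ ($E{\left(v,u \right)} = u^{2} + u = u + u^{2}$)
$z{\left(B,A \right)} = -4 + \left(6 - A\right) \left(7 - A\right)$ ($z{\left(B,A \right)} = \left(6 - A\right) \left(1 - \left(-6 + A\right)\right) - 4 = \left(6 - A\right) \left(7 - A\right) - 4 = -4 + \left(6 - A\right) \left(7 - A\right)$)
$z{\left(7,9 \right)} + 94 \cdot 14 = \left(-4 + \left(-7 + 9\right) \left(-6 + 9\right)\right) + 94 \cdot 14 = \left(-4 + 2 \cdot 3\right) + 1316 = \left(-4 + 6\right) + 1316 = 2 + 1316 = 1318$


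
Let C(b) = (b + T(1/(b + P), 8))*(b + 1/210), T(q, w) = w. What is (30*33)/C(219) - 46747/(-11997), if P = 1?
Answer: 44593713289/11386196739 ≈ 3.9165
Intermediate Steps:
C(b) = (8 + b)*(1/210 + b) (C(b) = (b + 8)*(b + 1/210) = (8 + b)*(b + 1/210) = (8 + b)*(1/210 + b))
(30*33)/C(219) - 46747/(-11997) = (30*33)/(4/105 + 219² + (1681/210)*219) - 46747/(-11997) = 990/(4/105 + 47961 + 122713/70) - 46747*(-1/11997) = 990/(10439957/210) + 46747/11997 = 990*(210/10439957) + 46747/11997 = 18900/949087 + 46747/11997 = 44593713289/11386196739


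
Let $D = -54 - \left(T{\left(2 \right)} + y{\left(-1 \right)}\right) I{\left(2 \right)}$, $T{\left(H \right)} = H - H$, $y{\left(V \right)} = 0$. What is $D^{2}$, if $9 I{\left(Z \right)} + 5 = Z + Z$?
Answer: $2916$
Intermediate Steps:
$T{\left(H \right)} = 0$
$I{\left(Z \right)} = - \frac{5}{9} + \frac{2 Z}{9}$ ($I{\left(Z \right)} = - \frac{5}{9} + \frac{Z + Z}{9} = - \frac{5}{9} + \frac{2 Z}{9}$)
$D = -54$ ($D = -54 - \left(0 + 0\right) \left(- \frac{5}{9} + \frac{2}{9} \cdot 2\right) = -54 - 0 \left(- \frac{5}{9} + \frac{4}{9}\right) = -54 - 0 \left(- \frac{1}{9}\right) = -54 - 0 = -54 + 0 = -54$)
$D^{2} = \left(-54\right)^{2} = 2916$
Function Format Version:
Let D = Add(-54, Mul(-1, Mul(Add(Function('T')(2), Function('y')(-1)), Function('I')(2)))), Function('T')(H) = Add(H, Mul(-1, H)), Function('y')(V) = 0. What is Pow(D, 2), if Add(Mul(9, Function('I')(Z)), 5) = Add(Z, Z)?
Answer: 2916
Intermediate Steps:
Function('T')(H) = 0
Function('I')(Z) = Add(Rational(-5, 9), Mul(Rational(2, 9), Z)) (Function('I')(Z) = Add(Rational(-5, 9), Mul(Rational(1, 9), Add(Z, Z))) = Add(Rational(-5, 9), Mul(Rational(1, 9), Mul(2, Z))) = Add(Rational(-5, 9), Mul(Rational(2, 9), Z)))
D = -54 (D = Add(-54, Mul(-1, Mul(Add(0, 0), Add(Rational(-5, 9), Mul(Rational(2, 9), 2))))) = Add(-54, Mul(-1, Mul(0, Add(Rational(-5, 9), Rational(4, 9))))) = Add(-54, Mul(-1, Mul(0, Rational(-1, 9)))) = Add(-54, Mul(-1, 0)) = Add(-54, 0) = -54)
Pow(D, 2) = Pow(-54, 2) = 2916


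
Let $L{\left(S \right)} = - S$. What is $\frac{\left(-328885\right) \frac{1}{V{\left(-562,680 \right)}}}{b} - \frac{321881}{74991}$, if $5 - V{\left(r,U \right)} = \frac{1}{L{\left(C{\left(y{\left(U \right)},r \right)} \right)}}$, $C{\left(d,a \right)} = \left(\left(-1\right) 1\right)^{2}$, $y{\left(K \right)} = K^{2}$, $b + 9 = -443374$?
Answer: $- \frac{13200570881}{3166641386} \approx -4.1686$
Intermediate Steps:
$b = -443383$ ($b = -9 - 443374 = -443383$)
$C{\left(d,a \right)} = 1$ ($C{\left(d,a \right)} = \left(-1\right)^{2} = 1$)
$V{\left(r,U \right)} = 6$ ($V{\left(r,U \right)} = 5 - \frac{1}{\left(-1\right) 1} = 5 - \frac{1}{-1} = 5 - -1 = 5 + 1 = 6$)
$\frac{\left(-328885\right) \frac{1}{V{\left(-562,680 \right)}}}{b} - \frac{321881}{74991} = \frac{\left(-328885\right) \frac{1}{6}}{-443383} - \frac{321881}{74991} = \left(-328885\right) \frac{1}{6} \left(- \frac{1}{443383}\right) - \frac{45983}{10713} = \left(- \frac{328885}{6}\right) \left(- \frac{1}{443383}\right) - \frac{45983}{10713} = \frac{328885}{2660298} - \frac{45983}{10713} = - \frac{13200570881}{3166641386}$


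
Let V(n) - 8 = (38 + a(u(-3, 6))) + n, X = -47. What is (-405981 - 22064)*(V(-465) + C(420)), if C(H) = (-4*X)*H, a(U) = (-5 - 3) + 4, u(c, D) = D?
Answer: -33617370165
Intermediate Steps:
a(U) = -4 (a(U) = -8 + 4 = -4)
C(H) = 188*H (C(H) = (-4*(-47))*H = 188*H)
V(n) = 42 + n (V(n) = 8 + ((38 - 4) + n) = 8 + (34 + n) = 42 + n)
(-405981 - 22064)*(V(-465) + C(420)) = (-405981 - 22064)*((42 - 465) + 188*420) = -428045*(-423 + 78960) = -428045*78537 = -33617370165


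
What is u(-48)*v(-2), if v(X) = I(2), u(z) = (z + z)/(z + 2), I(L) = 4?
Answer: 192/23 ≈ 8.3478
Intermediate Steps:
u(z) = 2*z/(2 + z) (u(z) = (2*z)/(2 + z) = 2*z/(2 + z))
v(X) = 4
u(-48)*v(-2) = (2*(-48)/(2 - 48))*4 = (2*(-48)/(-46))*4 = (2*(-48)*(-1/46))*4 = (48/23)*4 = 192/23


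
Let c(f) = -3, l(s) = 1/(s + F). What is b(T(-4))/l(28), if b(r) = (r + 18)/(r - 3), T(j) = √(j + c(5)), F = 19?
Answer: 47*(√7 - 18*I)/(√7 + 3*I) ≈ -138.06 - 163.21*I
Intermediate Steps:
l(s) = 1/(19 + s) (l(s) = 1/(s + 19) = 1/(19 + s))
T(j) = √(-3 + j) (T(j) = √(j - 3) = √(-3 + j))
b(r) = (18 + r)/(-3 + r)
b(T(-4))/l(28) = ((18 + √(-3 - 4))/(-3 + √(-3 - 4)))/(1/(19 + 28)) = ((18 + √(-7))/(-3 + √(-7)))/(1/47) = ((18 + I*√7)/(-3 + I*√7))/(1/47) = ((18 + I*√7)/(-3 + I*√7))*47 = 47*(18 + I*√7)/(-3 + I*√7)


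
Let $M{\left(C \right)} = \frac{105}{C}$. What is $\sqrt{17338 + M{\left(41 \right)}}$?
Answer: $\frac{\sqrt{29149483}}{41} \approx 131.68$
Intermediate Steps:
$\sqrt{17338 + M{\left(41 \right)}} = \sqrt{17338 + \frac{105}{41}} = \sqrt{\frac{710963}{41}} = \frac{\sqrt{29149483}}{41}$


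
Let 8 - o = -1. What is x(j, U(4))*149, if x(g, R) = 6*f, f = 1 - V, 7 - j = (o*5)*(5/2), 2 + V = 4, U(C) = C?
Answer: -894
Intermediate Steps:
o = 9 (o = 8 - 1*(-1) = 8 + 1 = 9)
V = 2 (V = -2 + 4 = 2)
j = -211/2 (j = 7 - 9*5*5/2 = 7 - 45*5*(½) = 7 - 45*5/2 = 7 - 1*225/2 = 7 - 225/2 = -211/2 ≈ -105.50)
f = -1 (f = 1 - 1*2 = 1 - 2 = -1)
x(g, R) = -6 (x(g, R) = 6*(-1) = -6)
x(j, U(4))*149 = -6*149 = -894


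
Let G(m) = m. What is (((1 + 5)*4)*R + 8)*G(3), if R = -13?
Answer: -912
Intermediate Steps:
(((1 + 5)*4)*R + 8)*G(3) = (((1 + 5)*4)*(-13) + 8)*3 = ((6*4)*(-13) + 8)*3 = (24*(-13) + 8)*3 = (-312 + 8)*3 = -304*3 = -912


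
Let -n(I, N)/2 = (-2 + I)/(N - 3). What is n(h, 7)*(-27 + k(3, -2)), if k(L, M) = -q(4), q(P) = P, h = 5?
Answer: 93/2 ≈ 46.500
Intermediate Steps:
n(I, N) = -2*(-2 + I)/(-3 + N) (n(I, N) = -2*(-2 + I)/(N - 3) = -2*(-2 + I)/(-3 + N))
k(L, M) = -4 (k(L, M) = -1*4 = -4)
n(h, 7)*(-27 + k(3, -2)) = (2*(2 - 1*5)/(-3 + 7))*(-27 - 4) = (2*(2 - 5)/4)*(-31) = (2*(¼)*(-3))*(-31) = -3/2*(-31) = 93/2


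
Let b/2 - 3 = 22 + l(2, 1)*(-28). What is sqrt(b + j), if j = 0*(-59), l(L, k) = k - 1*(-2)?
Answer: I*sqrt(118) ≈ 10.863*I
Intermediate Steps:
l(L, k) = 2 + k (l(L, k) = k + 2 = 2 + k)
j = 0
b = -118 (b = 6 + 2*(22 + (2 + 1)*(-28)) = 6 + 2*(22 + 3*(-28)) = 6 + 2*(22 - 84) = 6 + 2*(-62) = 6 - 124 = -118)
sqrt(b + j) = sqrt(-118 + 0) = sqrt(-118) = I*sqrt(118)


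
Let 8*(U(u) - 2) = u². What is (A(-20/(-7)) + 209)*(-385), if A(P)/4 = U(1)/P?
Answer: -652883/8 ≈ -81610.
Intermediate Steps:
U(u) = 2 + u²/8
A(P) = 17/(2*P) (A(P) = 4*((2 + (⅛)*1²)/P) = 4*((2 + (⅛)*1)/P) = 4*((2 + ⅛)/P) = 4*(17/(8*P)) = 17/(2*P))
(A(-20/(-7)) + 209)*(-385) = (17/(2*((-20/(-7)))) + 209)*(-385) = (17/(2*((-20*(-⅐)))) + 209)*(-385) = (17/(2*(20/7)) + 209)*(-385) = ((17/2)*(7/20) + 209)*(-385) = (119/40 + 209)*(-385) = (8479/40)*(-385) = -652883/8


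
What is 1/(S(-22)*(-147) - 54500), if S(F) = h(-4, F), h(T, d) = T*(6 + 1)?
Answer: -1/50384 ≈ -1.9848e-5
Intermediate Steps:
h(T, d) = 7*T (h(T, d) = T*7 = 7*T)
S(F) = -28 (S(F) = 7*(-4) = -28)
1/(S(-22)*(-147) - 54500) = 1/(-28*(-147) - 54500) = 1/(4116 - 54500) = 1/(-50384) = -1/50384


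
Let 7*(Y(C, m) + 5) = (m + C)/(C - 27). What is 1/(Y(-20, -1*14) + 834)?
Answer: 329/272775 ≈ 0.0012061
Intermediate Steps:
Y(C, m) = -5 + (C + m)/(7*(-27 + C)) (Y(C, m) = -5 + ((m + C)/(C - 27))/7 = -5 + ((C + m)/(-27 + C))/7 = -5 + (C + m)/(7*(-27 + C)))
1/(Y(-20, -1*14) + 834) = 1/((945 - 1*14 - 34*(-20))/(7*(-27 - 20)) + 834) = 1/((⅐)*(945 - 14 + 680)/(-47) + 834) = 1/((⅐)*(-1/47)*1611 + 834) = 1/(-1611/329 + 834) = 1/(272775/329) = 329/272775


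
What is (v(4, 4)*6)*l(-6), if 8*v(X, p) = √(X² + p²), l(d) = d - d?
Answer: 0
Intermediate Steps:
l(d) = 0
v(X, p) = √(X² + p²)/8
(v(4, 4)*6)*l(-6) = ((√(4² + 4²)/8)*6)*0 = ((√(16 + 16)/8)*6)*0 = ((√32/8)*6)*0 = (((4*√2)/8)*6)*0 = ((√2/2)*6)*0 = (3*√2)*0 = 0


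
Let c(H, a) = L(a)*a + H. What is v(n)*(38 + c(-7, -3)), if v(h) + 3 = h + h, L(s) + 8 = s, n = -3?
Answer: -576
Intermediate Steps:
L(s) = -8 + s
v(h) = -3 + 2*h (v(h) = -3 + (h + h) = -3 + 2*h)
c(H, a) = H + a*(-8 + a) (c(H, a) = (-8 + a)*a + H = a*(-8 + a) + H = H + a*(-8 + a))
v(n)*(38 + c(-7, -3)) = (-3 + 2*(-3))*(38 + (-7 - 3*(-8 - 3))) = (-3 - 6)*(38 + (-7 - 3*(-11))) = -9*(38 + (-7 + 33)) = -9*(38 + 26) = -9*64 = -576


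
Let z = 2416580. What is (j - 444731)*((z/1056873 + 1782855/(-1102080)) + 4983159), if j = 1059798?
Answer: 237997225735388130503701/77650573056 ≈ 3.0650e+12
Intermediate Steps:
(j - 444731)*((z/1056873 + 1782855/(-1102080)) + 4983159) = (1059798 - 444731)*((2416580/1056873 + 1782855/(-1102080)) + 4983159) = 615067*((2416580*(1/1056873) + 1782855*(-1/1102080)) + 4983159) = 615067*((2416580/1056873 - 118857/73472) + 4983159) = 615067*(51934211599/77650573056 + 4983159) = 615067*(386945203913375503/77650573056) = 237997225735388130503701/77650573056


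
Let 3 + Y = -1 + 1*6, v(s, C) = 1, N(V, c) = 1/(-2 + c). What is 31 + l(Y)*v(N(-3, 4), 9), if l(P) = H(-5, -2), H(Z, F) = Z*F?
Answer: 41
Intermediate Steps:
Y = 2 (Y = -3 + (-1 + 1*6) = -3 + (-1 + 6) = -3 + 5 = 2)
H(Z, F) = F*Z
l(P) = 10 (l(P) = -2*(-5) = 10)
31 + l(Y)*v(N(-3, 4), 9) = 31 + 10*1 = 31 + 10 = 41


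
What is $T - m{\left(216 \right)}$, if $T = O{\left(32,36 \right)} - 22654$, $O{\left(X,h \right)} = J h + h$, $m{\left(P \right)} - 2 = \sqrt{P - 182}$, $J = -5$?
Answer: $-22800 - \sqrt{34} \approx -22806.0$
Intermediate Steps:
$m{\left(P \right)} = 2 + \sqrt{-182 + P}$ ($m{\left(P \right)} = 2 + \sqrt{P - 182} = 2 + \sqrt{-182 + P}$)
$O{\left(X,h \right)} = - 4 h$ ($O{\left(X,h \right)} = - 5 h + h = - 4 h$)
$T = -22798$ ($T = \left(-4\right) 36 - 22654 = -144 - 22654 = -22798$)
$T - m{\left(216 \right)} = -22798 - \left(2 + \sqrt{-182 + 216}\right) = -22798 - \left(2 + \sqrt{34}\right) = -22800 - \sqrt{34}$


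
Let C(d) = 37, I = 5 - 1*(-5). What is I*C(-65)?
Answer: 370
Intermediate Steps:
I = 10 (I = 5 + 5 = 10)
I*C(-65) = 10*37 = 370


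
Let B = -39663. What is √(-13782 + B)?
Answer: I*√53445 ≈ 231.18*I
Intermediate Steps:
√(-13782 + B) = √(-13782 - 39663) = √(-53445) = I*√53445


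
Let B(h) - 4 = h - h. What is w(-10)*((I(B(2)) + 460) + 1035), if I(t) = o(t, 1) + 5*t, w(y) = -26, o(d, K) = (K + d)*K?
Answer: -39520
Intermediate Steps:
o(d, K) = K*(K + d)
B(h) = 4 (B(h) = 4 + (h - h) = 4 + 0 = 4)
I(t) = 1 + 6*t (I(t) = 1*(1 + t) + 5*t = (1 + t) + 5*t = 1 + 6*t)
w(-10)*((I(B(2)) + 460) + 1035) = -26*(((1 + 6*4) + 460) + 1035) = -26*(((1 + 24) + 460) + 1035) = -26*((25 + 460) + 1035) = -26*(485 + 1035) = -26*1520 = -39520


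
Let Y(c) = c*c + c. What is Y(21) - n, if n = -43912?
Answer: 44374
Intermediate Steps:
Y(c) = c + c**2 (Y(c) = c**2 + c = c + c**2)
Y(21) - n = 21*(1 + 21) - 1*(-43912) = 21*22 + 43912 = 462 + 43912 = 44374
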